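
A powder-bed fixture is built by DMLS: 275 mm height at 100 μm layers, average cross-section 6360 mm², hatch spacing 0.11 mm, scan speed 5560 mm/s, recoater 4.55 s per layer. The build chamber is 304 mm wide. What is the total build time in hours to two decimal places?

11.42 hours

Number of layers: 275 / 0.1 → 2750 (rounded up).
Hatch length per layer: 6360 / 0.11 → 57818.2 mm.
Scan time per layer = 57818.2 / 5560, so 10.399 s.
Time per layer = 10.399 + 4.55, so 14.949 s.
Total: 2750 × 14.949 s = 41109.75 s → 11.42 hours.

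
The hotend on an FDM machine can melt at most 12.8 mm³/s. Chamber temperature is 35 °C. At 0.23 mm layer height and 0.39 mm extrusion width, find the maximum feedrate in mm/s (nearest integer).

143 mm/s

Extrusion cross-section: 0.23 × 0.39 → 0.0897 mm².
v_max = Q/A = 12.8/0.0897 = 142.70 mm/s → 143 mm/s.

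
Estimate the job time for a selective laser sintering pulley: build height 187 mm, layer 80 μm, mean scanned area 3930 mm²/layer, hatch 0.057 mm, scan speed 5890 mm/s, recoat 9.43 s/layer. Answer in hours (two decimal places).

13.73 hours

Number of layers: 187 / 0.08 → 2338 (rounded up).
Per-layer scan distance = 3930 / 0.057 = 68947.4 mm.
Laser time per layer: 68947.4 / 5890 → 11.7058 s.
Time per layer = 11.7058 + 9.43 = 21.1358 s.
2338 layers × 21.1358 s/layer = 49415.5004 s, i.e. 13.73 hours.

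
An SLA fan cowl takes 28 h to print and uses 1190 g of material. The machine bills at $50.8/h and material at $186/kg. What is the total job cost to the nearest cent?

Machine cost = 50.8 × 28, so $1422.40.
Feedstock cost: 186 × 1190/1000 → $221.34.
Job cost: 1422.40 + 221.34 = $1643.74.

$1643.74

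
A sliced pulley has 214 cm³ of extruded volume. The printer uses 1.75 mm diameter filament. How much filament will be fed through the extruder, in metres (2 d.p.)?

Filament cross-section = π × (1.75/2)² = 2.4053 mm².
Length = 214 cm³ / 2.4053 mm² = 214000 / 2.4053 = 88970.19 mm = 88.97 m.

88.97 m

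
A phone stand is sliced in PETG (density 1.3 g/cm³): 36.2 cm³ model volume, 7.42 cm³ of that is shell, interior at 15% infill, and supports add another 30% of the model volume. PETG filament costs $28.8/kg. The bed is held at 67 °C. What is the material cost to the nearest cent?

Infill region: 36.2 − 7.42 → 28.78 cm³.
Deposited infill = 0.15 × 28.78 = 4.317 cm³.
Support: 0.30 × 36.2 → 10.86 cm³.
Total extruded: 7.42 + 4.317 + 10.86 → 22.597 cm³.
Mass: 22.597 × 1.3 → 29.3761 g.
Cost = 29.3761 g / 1000 × $28.8/kg = $0.85.

$0.85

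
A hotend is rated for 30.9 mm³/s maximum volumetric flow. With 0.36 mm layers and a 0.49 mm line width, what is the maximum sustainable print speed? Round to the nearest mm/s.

175 mm/s

Bead cross-section = 0.36 × 0.49 = 0.1764 mm².
Max speed = 30.9 / 0.1764 = 175.17 ≈ 175 mm/s.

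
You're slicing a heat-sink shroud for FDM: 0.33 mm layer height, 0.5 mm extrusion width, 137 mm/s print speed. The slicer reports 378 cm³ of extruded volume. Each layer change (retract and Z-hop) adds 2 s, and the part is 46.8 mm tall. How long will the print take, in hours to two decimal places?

4.72 hours

Extrusion cross-section: 0.33 × 0.5 → 0.165 mm².
Toolpath length = 378 cm³ / 0.165 mm² = 378000 / 0.165 = 2290909.1 mm.
Print-move time = 2290909.1 / 137, so 16722 s.
Number of layers: 46.8 / 0.33 → 142 (rounded up).
Non-print overhead: 142 × 2 → 284 s.
Altogether 16722 + 284 = 17006 s, i.e. 4.72 hours.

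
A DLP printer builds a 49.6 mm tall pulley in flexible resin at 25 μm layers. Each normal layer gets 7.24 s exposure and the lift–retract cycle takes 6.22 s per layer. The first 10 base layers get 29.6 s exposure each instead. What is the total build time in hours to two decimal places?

7.48 hours

Number of layers: 49.6 / 0.025 → 1984 (rounded up).
Burn-in layers = 10 × (29.6 + 6.22) = 358.2 s.
Regular layers: 1974 × (7.24 + 6.22) → 26570.04 s.
Sum: 358.2 + 26570.04 = 26928.24 s → 7.48 hours.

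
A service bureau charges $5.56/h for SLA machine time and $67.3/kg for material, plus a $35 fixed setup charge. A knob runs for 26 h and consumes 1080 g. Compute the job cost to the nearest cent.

Time charge = 5.56 × 26, so $144.56.
Material charge = 67.3 × 1080/1000 = $72.684.
Total = 144.56 + 72.684 + 35 = 252.244 ≈ $252.24.

$252.24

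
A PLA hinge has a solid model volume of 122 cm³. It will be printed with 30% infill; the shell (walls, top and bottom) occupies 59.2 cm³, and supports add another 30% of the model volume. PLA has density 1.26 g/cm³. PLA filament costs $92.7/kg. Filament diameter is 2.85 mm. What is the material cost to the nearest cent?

$13.39

Infill region = 122 − 59.2 = 62.8 cm³.
Infill volume = 0.30 × 62.8 = 18.84 cm³.
Support = 0.30 × 122 = 36.6 cm³.
Total extruded = 59.2 + 18.84 + 36.6 = 114.64 cm³.
Mass = 114.64 × 1.26 = 144.4464 g.
At $92.7/kg: 144.4464/1000 × 92.7 = $13.39.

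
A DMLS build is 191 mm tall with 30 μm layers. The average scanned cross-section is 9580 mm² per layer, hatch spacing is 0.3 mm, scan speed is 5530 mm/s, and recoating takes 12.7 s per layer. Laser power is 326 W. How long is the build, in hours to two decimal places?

32.67 hours

Layers = ⌈191/0.03⌉ = 6367.
Per-layer scan distance = 9580 / 0.3 = 31933.3 mm.
Per-layer scan time = 31933.3 / 5530, so 5.7746 s.
Per-layer time = 5.7746 + 12.7 = 18.4746 s.
6367 layers × 18.4746 s/layer = 117627.7782 s, i.e. 32.67 hours.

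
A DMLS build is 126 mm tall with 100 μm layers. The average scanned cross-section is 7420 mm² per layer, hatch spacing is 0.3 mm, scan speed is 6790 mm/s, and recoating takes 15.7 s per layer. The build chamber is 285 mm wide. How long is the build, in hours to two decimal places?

6.77 hours

Number of layers: 126 / 0.1 → 1260 (rounded up).
Per-layer scan distance: 7420 / 0.3 → 24733.3 mm.
Laser time per layer = 24733.3 / 6790 = 3.6426 s.
Layer cycle = 3.6426 + 15.7, so 19.3426 s.
1260 layers × 19.3426 s/layer = 24371.676 s, i.e. 6.77 hours.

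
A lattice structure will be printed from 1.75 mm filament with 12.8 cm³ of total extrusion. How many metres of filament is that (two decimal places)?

Filament cross-section = π × (1.75/2)² = 2.4053 mm².
L = 12800 mm³ / 2.4053 mm² = 5321.58 mm, i.e. 5.32 m.

5.32 m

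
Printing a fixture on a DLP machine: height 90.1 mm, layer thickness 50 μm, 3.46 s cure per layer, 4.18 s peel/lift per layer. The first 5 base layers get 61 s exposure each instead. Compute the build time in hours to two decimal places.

3.90 hours

Layer count = ceil(90.1 / 0.05) = 1802.
Bottom layers = 5 × (61 + 4.18) = 325.9 s.
Regular layers = 1797 × (3.46 + 4.18), so 13729.08 s.
Sum: 325.9 + 13729.08 = 14054.98 s → 3.90 hours.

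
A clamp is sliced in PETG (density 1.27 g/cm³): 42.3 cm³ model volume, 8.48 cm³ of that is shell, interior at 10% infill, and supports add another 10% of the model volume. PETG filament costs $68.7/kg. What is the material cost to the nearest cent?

Infill region: 42.3 − 8.48 → 33.82 cm³.
Infill volume: 0.10 × 33.82 → 3.382 cm³.
Support = 0.10 × 42.3 = 4.23 cm³.
Total printed volume = 8.48 + 3.382 + 4.23, so 16.092 cm³.
Mass = 16.092 × 1.27 = 20.43684 g.
At $68.7/kg: 20.43684/1000 × 68.7 = $1.40.

$1.40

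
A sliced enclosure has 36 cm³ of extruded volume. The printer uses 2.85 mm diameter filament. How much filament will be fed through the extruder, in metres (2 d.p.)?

5.64 m

A = π r² = π × 1.425² = 6.3794 mm².
L = 36000 mm³ / 6.3794 mm² = 5643.16 mm, i.e. 5.64 m.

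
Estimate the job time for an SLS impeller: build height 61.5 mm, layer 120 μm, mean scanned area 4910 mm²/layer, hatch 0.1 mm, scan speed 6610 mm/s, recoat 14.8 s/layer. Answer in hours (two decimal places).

3.17 hours

Number of layers: 61.5 / 0.12 → 513 (rounded up).
Hatch length per layer = 4910 / 0.1, so 49100 mm.
Laser time per layer = 49100 / 6610 = 7.4281 s.
Per-layer time = 7.4281 + 14.8, so 22.2281 s.
513 layers × 22.2281 s/layer = 11403.0153 s, i.e. 3.17 hours.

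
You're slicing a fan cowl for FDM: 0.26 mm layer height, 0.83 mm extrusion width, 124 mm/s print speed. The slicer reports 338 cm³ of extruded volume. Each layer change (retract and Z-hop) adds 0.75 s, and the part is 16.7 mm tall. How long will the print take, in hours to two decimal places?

3.52 hours

Line area: 0.26 × 0.83 → 0.2158 mm².
Path length: 338000 mm³ / 0.2158 mm² → 1566265.1 mm.
Extrusion time = 1566265.1 / 124, so 12631.2 s.
Layers = ⌈16.7/0.26⌉ = 65.
Z-hop total = 65 × 0.75, so 48.75 s.
Total = 12631.2 + 48.75 = 12679.95 s = 3.52 hours.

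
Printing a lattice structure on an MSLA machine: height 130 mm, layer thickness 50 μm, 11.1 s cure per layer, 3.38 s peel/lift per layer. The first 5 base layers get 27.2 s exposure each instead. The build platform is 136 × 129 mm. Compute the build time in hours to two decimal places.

10.48 hours

Layer count = ceil(130 / 0.05) = 2600.
Bottom layers: 5 × (27.2 + 3.38) → 152.9 s.
Remaining layers: 2595 × (11.1 + 3.38) → 37575.6 s.
Total = 152.9 + 37575.6 = 37728.5 s = 10.48 hours.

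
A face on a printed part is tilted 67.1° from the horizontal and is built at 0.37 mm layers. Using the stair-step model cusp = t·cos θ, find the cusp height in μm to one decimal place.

144.0 μm

cos(67.1°) = 0.3891, so cusp = 0.37 × 0.3891 = 0.143967 mm → 144.0 μm.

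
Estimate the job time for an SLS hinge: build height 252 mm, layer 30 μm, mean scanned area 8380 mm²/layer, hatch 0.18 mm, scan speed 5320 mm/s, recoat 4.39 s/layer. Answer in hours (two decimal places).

30.66 hours

Number of layers: 252 / 0.03 → 8400 (rounded up).
Hatch length per layer = 8380 / 0.18 = 46555.6 mm.
Scan time per layer = 46555.6 / 5320, so 8.7511 s.
Time per layer = 8.7511 + 4.39, so 13.1411 s.
Build time = 8400 × 13.1411 = 110385.24 s = 30.66 hours.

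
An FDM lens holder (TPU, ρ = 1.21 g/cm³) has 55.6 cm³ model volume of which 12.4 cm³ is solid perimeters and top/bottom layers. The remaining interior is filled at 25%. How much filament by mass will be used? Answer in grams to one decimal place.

28.1 g

Infill region = 55.6 − 12.4, so 43.2 cm³.
Deposited infill = 0.25 × 43.2 = 10.8 cm³.
Total extruded = 12.4 + 10.8, so 23.2 cm³.
Mass: 23.2 × 1.21 → 28.072 g.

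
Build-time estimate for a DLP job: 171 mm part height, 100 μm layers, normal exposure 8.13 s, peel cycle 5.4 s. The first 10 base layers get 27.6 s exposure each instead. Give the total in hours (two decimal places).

6.48 hours

Number of layers: 171 / 0.1 → 1710 (rounded up).
Base layers = 10 × (27.6 + 5.4), so 330 s.
Normal layers: 1700 × (8.13 + 5.4) → 23001 s.
Total = 330 + 23001 = 23331 s = 6.48 hours.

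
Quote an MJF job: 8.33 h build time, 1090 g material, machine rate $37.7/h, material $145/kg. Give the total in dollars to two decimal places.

$472.09

Machine-time cost = 37.7 × 8.33, so $314.041.
Material charge: 145 × 1090/1000 → $158.05.
Total = 314.041 + 158.05 = 472.091 ≈ $472.09.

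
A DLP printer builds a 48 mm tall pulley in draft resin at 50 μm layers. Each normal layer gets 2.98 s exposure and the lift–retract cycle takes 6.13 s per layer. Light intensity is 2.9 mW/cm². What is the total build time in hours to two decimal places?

2.43 hours

Number of layers: 48 / 0.05 → 960 (rounded up).
Cycle time = 2.98 + 6.13, so 9.11 s.
Build time: 960 × 9.11 s = 8745.6 s, i.e. 2.43 hours.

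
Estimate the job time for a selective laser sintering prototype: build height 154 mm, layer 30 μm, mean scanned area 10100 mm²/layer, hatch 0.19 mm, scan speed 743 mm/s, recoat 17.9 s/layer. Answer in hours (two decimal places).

Layers = ⌈154/0.03⌉ = 5134.
Hatch length per layer: 10100 / 0.19 → 53157.9 mm.
Scan time per layer: 53157.9 / 743 → 71.545 s.
Per-layer time = 71.545 + 17.9, so 89.445 s.
5134 layers × 89.445 s/layer = 459210.63 s, i.e. 127.56 hours.

127.56 hours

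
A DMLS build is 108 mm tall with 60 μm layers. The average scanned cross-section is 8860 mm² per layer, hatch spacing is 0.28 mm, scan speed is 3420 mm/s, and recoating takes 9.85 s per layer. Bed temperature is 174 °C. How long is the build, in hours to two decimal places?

Layers = ⌈108/0.06⌉ = 1800.
Scan path per layer = 8860 / 0.28 = 31642.9 mm.
Scan time per layer: 31642.9 / 3420 → 9.2523 s.
Layer cycle = 9.2523 + 9.85 = 19.1023 s.
Build time = 1800 × 19.1023 = 34384.14 s = 9.55 hours.

9.55 hours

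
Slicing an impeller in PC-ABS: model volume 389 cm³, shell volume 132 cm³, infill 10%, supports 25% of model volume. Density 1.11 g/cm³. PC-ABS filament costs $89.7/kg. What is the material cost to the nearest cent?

Interior volume = 389 − 132 = 257 cm³.
Deposited infill = 0.10 × 257 = 25.7 cm³.
Support = 0.25 × 389, so 97.25 cm³.
Total extruded: 132 + 25.7 + 97.25 → 254.95 cm³.
Mass: 254.95 × 1.11 → 282.9945 g.
Cost = 282.9945 g / 1000 × $89.7/kg = $25.38.

$25.38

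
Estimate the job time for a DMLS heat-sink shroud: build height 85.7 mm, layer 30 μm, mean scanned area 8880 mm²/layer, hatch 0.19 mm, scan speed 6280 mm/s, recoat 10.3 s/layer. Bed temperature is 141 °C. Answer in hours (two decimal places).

14.08 hours

Layers = ⌈85.7/0.03⌉ = 2857.
Per-layer scan distance = 8880 / 0.19, so 46736.8 mm.
Per-layer scan time: 46736.8 / 6280 → 7.4422 s.
Time per layer: 7.4422 + 10.3 → 17.7422 s.
Build time = 2857 × 17.7422 = 50689.4654 s = 14.08 hours.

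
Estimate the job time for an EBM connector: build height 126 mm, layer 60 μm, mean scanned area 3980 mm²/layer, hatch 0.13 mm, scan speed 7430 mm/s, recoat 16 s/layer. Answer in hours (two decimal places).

11.74 hours

Layer count = ceil(126 / 0.06) = 2100.
Per-layer scan distance: 3980 / 0.13 → 30615.4 mm.
Per-layer scan time = 30615.4 / 7430 = 4.1205 s.
Time per layer = 4.1205 + 16, so 20.1205 s.
Total: 2100 × 20.1205 s = 42253.05 s → 11.74 hours.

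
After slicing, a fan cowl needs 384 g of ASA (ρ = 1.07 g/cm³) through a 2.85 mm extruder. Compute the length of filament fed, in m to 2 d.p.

Volume = 384 g / 1.07 g·cm⁻³ = 358.8785 cm³ = 358878.5 mm³.
Filament cross-section = π × (2.85/2)² = 6.3794 mm².
L = V/A = 358878.5/6.3794 = 56255.84 mm → 56.26 m.

56.26 m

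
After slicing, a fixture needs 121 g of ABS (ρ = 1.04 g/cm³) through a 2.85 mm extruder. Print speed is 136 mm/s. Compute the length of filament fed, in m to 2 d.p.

Volume = 121 g / 1.04 g·cm⁻³ = 116.3462 cm³ = 116346.2 mm³.
A = π r² = π × 1.425² = 6.3794 mm².
L = V/A = 116346.2/6.3794 = 18237.8 mm → 18.24 m.

18.24 m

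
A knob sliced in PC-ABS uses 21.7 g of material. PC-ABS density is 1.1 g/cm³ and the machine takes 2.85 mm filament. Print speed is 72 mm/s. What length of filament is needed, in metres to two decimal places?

3.09 m

Volume = 21.7 g / 1.1 g·cm⁻³ = 19.7273 cm³ = 19727.3 mm³.
Filament cross-section = π × (2.85/2)² = 6.3794 mm².
L = V/A = 19727.3/6.3794 = 3092.34 mm → 3.09 m.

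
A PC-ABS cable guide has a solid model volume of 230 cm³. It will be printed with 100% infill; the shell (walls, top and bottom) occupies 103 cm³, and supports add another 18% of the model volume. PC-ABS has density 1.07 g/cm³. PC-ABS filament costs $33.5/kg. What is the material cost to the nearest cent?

$9.73

Infill region = 230 − 103 = 127 cm³.
Deposited infill: 1.00 × 127 → 127 cm³.
Support: 0.18 × 230 → 41.4 cm³.
Total printed volume = 103 + 127 + 41.4, so 271.4 cm³.
Mass = 271.4 × 1.07, so 290.398 g.
At $33.5/kg: 290.398/1000 × 33.5 = $9.73.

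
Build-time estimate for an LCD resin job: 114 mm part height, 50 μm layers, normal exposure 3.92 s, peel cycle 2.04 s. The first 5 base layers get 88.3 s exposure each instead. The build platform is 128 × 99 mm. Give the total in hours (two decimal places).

Layers = ⌈114/0.05⌉ = 2280.
Bottom layers = 5 × (88.3 + 2.04) = 451.7 s.
Normal layers = 2275 × (3.92 + 2.04) = 13559 s.
Total = 451.7 + 13559 = 14010.7 s = 3.89 hours.

3.89 hours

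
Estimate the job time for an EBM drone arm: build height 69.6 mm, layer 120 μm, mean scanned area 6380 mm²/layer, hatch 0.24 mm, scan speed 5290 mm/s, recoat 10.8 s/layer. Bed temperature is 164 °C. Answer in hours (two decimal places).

2.55 hours

Layers = ⌈69.6/0.12⌉ = 580.
Per-layer scan distance: 6380 / 0.24 → 26583.3 mm.
Scan time per layer: 26583.3 / 5290 → 5.0252 s.
Time per layer = 5.0252 + 10.8 = 15.8252 s.
580 layers × 15.8252 s/layer = 9178.616 s, i.e. 2.55 hours.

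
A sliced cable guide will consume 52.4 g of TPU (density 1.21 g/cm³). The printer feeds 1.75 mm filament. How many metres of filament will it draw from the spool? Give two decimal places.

Extruded volume: 52.4/1.21 = 43.3058 cm³ (43305.8 mm³).
A = π r² = π × 0.875² = 2.4053 mm².
Length = 43305.8 / 2.4053 = 18004.32 mm = 18.00 m.

18.00 m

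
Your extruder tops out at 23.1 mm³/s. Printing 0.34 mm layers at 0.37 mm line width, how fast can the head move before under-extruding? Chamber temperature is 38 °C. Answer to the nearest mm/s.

Extrusion cross-section: 0.34 × 0.37 → 0.1258 mm².
Max speed = 23.1 / 0.1258 = 183.62 ≈ 184 mm/s.

184 mm/s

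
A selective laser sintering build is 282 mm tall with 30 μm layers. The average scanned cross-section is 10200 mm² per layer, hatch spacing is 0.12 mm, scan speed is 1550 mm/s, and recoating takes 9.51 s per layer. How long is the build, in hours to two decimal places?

168.02 hours

Number of layers: 282 / 0.03 → 9400 (rounded up).
Scan path per layer = 10200 / 0.12, so 85000 mm.
Scan time per layer = 85000 / 1550 = 54.8387 s.
Time per layer = 54.8387 + 9.51 = 64.3487 s.
Total: 9400 × 64.3487 s = 604877.78 s → 168.02 hours.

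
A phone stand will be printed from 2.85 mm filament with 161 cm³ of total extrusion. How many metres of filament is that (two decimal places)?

Cross-section of 2.85 mm filament: π·(2.85/2)² = 6.3794 mm².
L = 161000 mm³ / 6.3794 mm² = 25237.48 mm, i.e. 25.24 m.

25.24 m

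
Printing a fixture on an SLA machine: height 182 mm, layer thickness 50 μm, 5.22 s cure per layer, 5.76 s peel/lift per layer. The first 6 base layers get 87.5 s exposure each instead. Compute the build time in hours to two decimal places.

Number of layers: 182 / 0.05 → 3640 (rounded up).
Burn-in layers = 6 × (87.5 + 5.76), so 559.56 s.
Normal layers = 3634 × (5.22 + 5.76), so 39901.32 s.
Total = 559.56 + 39901.32 = 40460.88 s = 11.24 hours.

11.24 hours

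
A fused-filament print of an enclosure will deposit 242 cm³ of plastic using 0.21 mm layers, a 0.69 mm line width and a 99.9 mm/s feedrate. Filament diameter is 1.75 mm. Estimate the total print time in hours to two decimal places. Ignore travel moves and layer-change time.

Line area = 0.21 × 0.69 = 0.1449 mm².
Total extruded path = 242000/0.1449 = 1670117.3 mm.
Print-move time: 1670117.3 / 99.9 → 16717.9 s.
In the requested units: 16717.9 s = 4.64 hours.

4.64 hours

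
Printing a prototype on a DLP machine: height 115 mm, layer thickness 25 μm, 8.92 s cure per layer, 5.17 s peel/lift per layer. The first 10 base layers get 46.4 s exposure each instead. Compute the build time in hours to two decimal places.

Layer count = ceil(115 / 0.025) = 4600.
Bottom layers = 10 × (46.4 + 5.17) = 515.7 s.
Normal layers: 4590 × (8.92 + 5.17) → 64673.1 s.
Total = 515.7 + 64673.1 = 65188.8 s = 18.11 hours.

18.11 hours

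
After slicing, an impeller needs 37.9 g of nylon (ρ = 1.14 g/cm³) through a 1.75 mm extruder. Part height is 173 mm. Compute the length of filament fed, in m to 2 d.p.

Extruded volume: 37.9/1.14 = 33.2456 cm³ (33245.6 mm³).
A = π r² = π × 0.875² = 2.4053 mm².
Length = 33245.6 / 2.4053 = 13821.81 mm = 13.82 m.

13.82 m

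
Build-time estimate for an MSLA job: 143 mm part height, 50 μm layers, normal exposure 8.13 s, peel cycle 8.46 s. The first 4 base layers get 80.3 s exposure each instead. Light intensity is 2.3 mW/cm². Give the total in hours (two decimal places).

13.26 hours

Number of layers: 143 / 0.05 → 2860 (rounded up).
Bottom layers = 4 × (80.3 + 8.46), so 355.04 s.
Normal layers: 2856 × (8.13 + 8.46) → 47381.04 s.
Total = 355.04 + 47381.04 = 47736.08 s = 13.26 hours.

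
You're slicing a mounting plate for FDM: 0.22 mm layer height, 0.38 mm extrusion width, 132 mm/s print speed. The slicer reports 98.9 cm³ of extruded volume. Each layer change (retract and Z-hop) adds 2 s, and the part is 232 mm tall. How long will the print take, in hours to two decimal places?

3.08 hours

Extrusion cross-section = 0.22 × 0.38 = 0.0836 mm².
Total extruded path = 98900/0.0836 = 1183014.4 mm.
Extrusion time: 1183014.4 / 132 → 8962.2 s.
Layer count = ceil(232 / 0.22) = 1055.
Non-print overhead = 1055 × 2, so 2110 s.
Total = 8962.2 + 2110 = 11072.2 s = 3.08 hours.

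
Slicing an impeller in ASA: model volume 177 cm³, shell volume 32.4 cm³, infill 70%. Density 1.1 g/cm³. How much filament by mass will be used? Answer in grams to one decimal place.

Infill region = 177 − 32.4, so 144.6 cm³.
Deposited infill = 0.70 × 144.6, so 101.22 cm³.
Deposited volume = 32.4 + 101.22, so 133.62 cm³.
Mass: 133.62 × 1.1 → 146.982 g.

147.0 g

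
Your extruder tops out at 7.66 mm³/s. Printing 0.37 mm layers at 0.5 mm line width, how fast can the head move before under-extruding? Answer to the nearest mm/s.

Extrusion cross-section = 0.37 × 0.5, so 0.185 mm².
Max speed = 7.66 / 0.185 = 41.41 ≈ 41 mm/s.

41 mm/s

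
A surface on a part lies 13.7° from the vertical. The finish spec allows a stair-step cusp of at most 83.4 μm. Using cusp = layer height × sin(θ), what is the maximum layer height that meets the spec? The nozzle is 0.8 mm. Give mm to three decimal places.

Layer height = cusp / sin(13.7°) = 0.0834 / 0.2368 = 0.352 mm.

0.352 mm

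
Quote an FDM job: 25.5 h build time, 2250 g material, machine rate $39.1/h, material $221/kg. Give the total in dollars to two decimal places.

Machine-time cost = 39.1 × 25.5, so $997.05.
Material cost = 221 × 2250/1000, so $497.25.
Total = 997.05 + 497.25 = $1494.30.

$1494.30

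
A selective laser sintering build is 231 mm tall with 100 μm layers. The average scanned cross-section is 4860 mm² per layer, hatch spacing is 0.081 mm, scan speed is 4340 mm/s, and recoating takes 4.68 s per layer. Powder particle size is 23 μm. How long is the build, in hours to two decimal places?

11.87 hours

Layers = ⌈231/0.1⌉ = 2310.
Scan path per layer = 4860 / 0.081, so 60000 mm.
Laser time per layer: 60000 / 4340 → 13.8249 s.
Time per layer = 13.8249 + 4.68, so 18.5049 s.
Build time = 2310 × 18.5049 = 42746.319 s = 11.87 hours.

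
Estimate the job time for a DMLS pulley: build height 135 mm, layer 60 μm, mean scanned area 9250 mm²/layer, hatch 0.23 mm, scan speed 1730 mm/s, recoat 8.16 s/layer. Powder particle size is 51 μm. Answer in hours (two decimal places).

19.63 hours

Layers = ⌈135/0.06⌉ = 2250.
Scan path per layer = 9250 / 0.23, so 40217.4 mm.
Per-layer scan time = 40217.4 / 1730 = 23.2471 s.
Per-layer time: 23.2471 + 8.16 → 31.4071 s.
2250 layers × 31.4071 s/layer = 70665.975 s, i.e. 19.63 hours.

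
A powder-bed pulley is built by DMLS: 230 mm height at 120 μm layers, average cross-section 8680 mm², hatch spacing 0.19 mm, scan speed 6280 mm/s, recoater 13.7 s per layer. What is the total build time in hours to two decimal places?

11.17 hours

Layer count = ceil(230 / 0.12) = 1917.
Hatch length per layer = 8680 / 0.19, so 45684.2 mm.
Laser time per layer = 45684.2 / 6280 = 7.2746 s.
Time per layer = 7.2746 + 13.7, so 20.9746 s.
Total: 1917 × 20.9746 s = 40208.3082 s → 11.17 hours.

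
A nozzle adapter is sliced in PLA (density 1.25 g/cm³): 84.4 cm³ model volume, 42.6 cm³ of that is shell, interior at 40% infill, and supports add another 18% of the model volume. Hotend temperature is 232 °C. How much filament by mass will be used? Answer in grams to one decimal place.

93.1 g

Infill region: 84.4 − 42.6 → 41.8 cm³.
Infill volume = 0.40 × 41.8 = 16.72 cm³.
Support = 0.18 × 84.4 = 15.192 cm³.
Deposited volume: 42.6 + 16.72 + 15.192 → 74.512 cm³.
Mass = 74.512 × 1.25, so 93.14 g.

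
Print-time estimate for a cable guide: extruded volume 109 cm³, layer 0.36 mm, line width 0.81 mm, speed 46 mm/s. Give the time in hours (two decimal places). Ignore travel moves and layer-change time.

2.26 hours

Bead cross-section: 0.36 × 0.81 → 0.2916 mm².
Path length: 109000 mm³ / 0.2916 mm² → 373799.7 mm.
Time extruding = 373799.7 / 46, so 8126.1 s.
That's 8126.1 s → 2.26 hours.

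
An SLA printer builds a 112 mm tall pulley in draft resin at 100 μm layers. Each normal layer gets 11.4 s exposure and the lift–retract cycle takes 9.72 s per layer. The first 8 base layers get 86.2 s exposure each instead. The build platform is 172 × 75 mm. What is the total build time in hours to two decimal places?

Layer count = ceil(112 / 0.1) = 1120.
Base layers = 8 × (86.2 + 9.72), so 767.36 s.
Normal layers = 1112 × (11.4 + 9.72) = 23485.44 s.
Sum: 767.36 + 23485.44 = 24252.8 s → 6.74 hours.

6.74 hours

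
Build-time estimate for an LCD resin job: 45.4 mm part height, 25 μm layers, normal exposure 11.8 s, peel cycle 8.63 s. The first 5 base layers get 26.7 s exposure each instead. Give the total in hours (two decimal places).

10.33 hours

Layers = ⌈45.4/0.025⌉ = 1816.
Base layers: 5 × (26.7 + 8.63) → 176.65 s.
Regular layers = 1811 × (11.8 + 8.63) = 36998.73 s.
Total = 176.65 + 36998.73 = 37175.38 s = 10.33 hours.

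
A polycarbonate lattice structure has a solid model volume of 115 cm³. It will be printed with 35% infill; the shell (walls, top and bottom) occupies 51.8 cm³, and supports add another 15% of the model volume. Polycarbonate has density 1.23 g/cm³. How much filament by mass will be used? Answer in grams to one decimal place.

Infill region = 115 − 51.8, so 63.2 cm³.
Infill volume = 0.35 × 63.2 = 22.12 cm³.
Support: 0.15 × 115 → 17.25 cm³.
Total printed volume = 51.8 + 22.12 + 17.25 = 91.17 cm³.
Mass = 91.17 × 1.23, so 112.1391 g.

112.1 g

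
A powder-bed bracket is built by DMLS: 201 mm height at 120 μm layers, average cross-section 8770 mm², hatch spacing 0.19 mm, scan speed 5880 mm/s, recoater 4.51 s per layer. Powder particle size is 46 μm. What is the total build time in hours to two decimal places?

5.75 hours

Layers = ⌈201/0.12⌉ = 1675.
Per-layer scan distance = 8770 / 0.19 = 46157.9 mm.
Scan time per layer = 46157.9 / 5880, so 7.85 s.
Time per layer = 7.85 + 4.51 = 12.36 s.
Build time = 1675 × 12.36 = 20703 s = 5.75 hours.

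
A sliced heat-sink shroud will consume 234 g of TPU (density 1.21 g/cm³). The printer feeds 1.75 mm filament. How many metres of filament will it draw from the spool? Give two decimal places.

Volume = 234 g / 1.21 g·cm⁻³ = 193.3884 cm³ = 193388.4 mm³.
A = π r² = π × 0.875² = 2.4053 mm².
Length = 193388.4 / 2.4053 = 80400.95 mm = 80.40 m.

80.40 m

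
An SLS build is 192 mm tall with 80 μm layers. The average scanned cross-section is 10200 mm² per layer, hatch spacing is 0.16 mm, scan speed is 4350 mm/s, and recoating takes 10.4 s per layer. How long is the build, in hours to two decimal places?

Layers = ⌈192/0.08⌉ = 2400.
Hatch length per layer: 10200 / 0.16 → 63750 mm.
Scan time per layer: 63750 / 4350 → 14.6552 s.
Time per layer = 14.6552 + 10.4 = 25.0552 s.
Build time = 2400 × 25.0552 = 60132.48 s = 16.70 hours.

16.70 hours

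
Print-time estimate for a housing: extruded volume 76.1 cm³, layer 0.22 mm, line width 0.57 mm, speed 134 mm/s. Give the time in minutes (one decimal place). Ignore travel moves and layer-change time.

Extrusion cross-section: 0.22 × 0.57 → 0.1254 mm².
Toolpath length = 76.1 cm³ / 0.1254 mm² = 76100 / 0.1254 = 606858.1 mm.
Print-move time = 606858.1 / 134 = 4528.8 s.
4528.8 s = 75.5 minutes.

75.5 minutes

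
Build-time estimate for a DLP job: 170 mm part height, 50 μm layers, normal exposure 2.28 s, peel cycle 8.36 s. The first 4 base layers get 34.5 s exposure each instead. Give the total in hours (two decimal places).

10.08 hours

Layers = ⌈170/0.05⌉ = 3400.
Burn-in layers = 4 × (34.5 + 8.36), so 171.44 s.
Normal layers = 3396 × (2.28 + 8.36) = 36133.44 s.
Sum: 171.44 + 36133.44 = 36304.88 s → 10.08 hours.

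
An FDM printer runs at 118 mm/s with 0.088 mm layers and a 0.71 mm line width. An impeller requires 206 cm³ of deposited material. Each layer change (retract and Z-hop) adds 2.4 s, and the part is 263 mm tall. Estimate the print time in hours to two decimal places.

Extrusion cross-section: 0.088 × 0.71 → 0.06248 mm².
Total extruded path = 206000/0.06248 = 3297055.1 mm.
Time extruding = 3297055.1 / 118 = 27941.1 s.
Number of layers: 263 / 0.088 → 2989 (rounded up).
Z-hop total: 2989 × 2.4 → 7173.6 s.
Total = 27941.1 + 7173.6 = 35114.7 s = 9.75 hours.

9.75 hours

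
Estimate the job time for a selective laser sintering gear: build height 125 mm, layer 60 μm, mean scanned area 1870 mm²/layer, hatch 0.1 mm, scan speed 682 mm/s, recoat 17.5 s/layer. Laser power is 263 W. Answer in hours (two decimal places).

26.00 hours

Layers = ⌈125/0.06⌉ = 2084.
Hatch length per layer: 1870 / 0.1 → 18700 mm.
Laser time per layer = 18700 / 682, so 27.4194 s.
Time per layer: 27.4194 + 17.5 → 44.9194 s.
Build time = 2084 × 44.9194 = 93612.0296 s = 26.00 hours.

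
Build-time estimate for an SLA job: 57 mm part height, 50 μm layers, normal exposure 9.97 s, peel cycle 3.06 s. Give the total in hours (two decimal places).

4.13 hours

Layers = ⌈57/0.05⌉ = 1140.
Per-layer time = 9.97 + 3.06 = 13.03 s.
Total = 1140 × 13.03 = 14854.2 s = 4.13 hours.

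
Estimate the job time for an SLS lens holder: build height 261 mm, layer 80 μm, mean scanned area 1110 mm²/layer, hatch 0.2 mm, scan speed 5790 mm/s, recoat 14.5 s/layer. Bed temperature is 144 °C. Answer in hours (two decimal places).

14.01 hours

Number of layers: 261 / 0.08 → 3263 (rounded up).
Scan path per layer = 1110 / 0.2 = 5550 mm.
Laser time per layer = 5550 / 5790, so 0.9585 s.
Per-layer time = 0.9585 + 14.5 = 15.4585 s.
Total: 3263 × 15.4585 s = 50441.0855 s → 14.01 hours.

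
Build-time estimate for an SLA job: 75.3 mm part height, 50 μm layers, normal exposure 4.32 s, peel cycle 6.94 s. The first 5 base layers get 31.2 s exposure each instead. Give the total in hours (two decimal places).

Layer count = ceil(75.3 / 0.05) = 1506.
Base layers: 5 × (31.2 + 6.94) → 190.7 s.
Normal layers = 1501 × (4.32 + 6.94), so 16901.26 s.
Sum: 190.7 + 16901.26 = 17091.96 s → 4.75 hours.

4.75 hours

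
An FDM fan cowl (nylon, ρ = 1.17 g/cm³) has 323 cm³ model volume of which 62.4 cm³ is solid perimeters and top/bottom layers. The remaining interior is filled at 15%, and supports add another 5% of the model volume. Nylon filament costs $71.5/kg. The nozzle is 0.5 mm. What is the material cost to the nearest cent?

Volume inside the shell: 323 − 62.4 → 260.6 cm³.
Infill volume = 0.15 × 260.6, so 39.09 cm³.
Support: 0.05 × 323 → 16.15 cm³.
Total extruded = 62.4 + 39.09 + 16.15, so 117.64 cm³.
Mass = 117.64 × 1.17, so 137.6388 g.
At $71.5/kg: 137.6388/1000 × 71.5 = $9.84.

$9.84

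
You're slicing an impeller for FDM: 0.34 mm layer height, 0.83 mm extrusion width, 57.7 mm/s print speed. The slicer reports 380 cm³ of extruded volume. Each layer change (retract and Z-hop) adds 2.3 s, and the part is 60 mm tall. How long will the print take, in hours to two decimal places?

Line area = 0.34 × 0.83 = 0.2822 mm².
Path length: 380000 mm³ / 0.2822 mm² → 1346562.7 mm.
Print-move time = 1346562.7 / 57.7 = 23337.3 s.
Number of layers: 60 / 0.34 → 177 (rounded up).
Z-hop total = 177 × 2.3 = 407.1 s.
Altogether 23337.3 + 407.1 = 23744.4 s, i.e. 6.60 hours.

6.60 hours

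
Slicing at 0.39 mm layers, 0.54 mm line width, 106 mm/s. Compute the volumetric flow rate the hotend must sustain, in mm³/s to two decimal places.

Extrusion cross-section: 0.39 × 0.54 → 0.2106 mm².
Volumetric flow = 106 × 0.2106 = 22.32 mm³/s.

22.32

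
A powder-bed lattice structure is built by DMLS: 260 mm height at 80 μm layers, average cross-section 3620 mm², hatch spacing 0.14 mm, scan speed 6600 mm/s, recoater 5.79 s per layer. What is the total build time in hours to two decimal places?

8.76 hours

Layers = ⌈260/0.08⌉ = 3250.
Scan path per layer = 3620 / 0.14, so 25857.1 mm.
Scan time per layer = 25857.1 / 6600 = 3.9177 s.
Layer cycle: 3.9177 + 5.79 → 9.7077 s.
3250 layers × 9.7077 s/layer = 31550.025 s, i.e. 8.76 hours.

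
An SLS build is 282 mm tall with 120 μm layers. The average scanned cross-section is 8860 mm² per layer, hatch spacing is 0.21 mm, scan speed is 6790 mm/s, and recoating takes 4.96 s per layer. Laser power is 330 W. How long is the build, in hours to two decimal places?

7.29 hours

Number of layers: 282 / 0.12 → 2350 (rounded up).
Scan path per layer = 8860 / 0.21 = 42190.5 mm.
Laser time per layer: 42190.5 / 6790 → 6.2136 s.
Per-layer time = 6.2136 + 4.96, so 11.1736 s.
Build time = 2350 × 11.1736 = 26257.96 s = 7.29 hours.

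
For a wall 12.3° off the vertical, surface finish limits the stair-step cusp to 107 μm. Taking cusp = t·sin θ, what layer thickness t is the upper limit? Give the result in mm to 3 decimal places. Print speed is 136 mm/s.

0.502 mm

t = h_c / sin θ = 0.107 / 0.2130 = 0.502 mm.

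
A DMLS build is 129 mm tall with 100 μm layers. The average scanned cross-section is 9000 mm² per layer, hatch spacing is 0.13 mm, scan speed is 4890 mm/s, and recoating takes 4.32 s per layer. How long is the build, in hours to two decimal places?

6.62 hours

Layer count = ceil(129 / 0.1) = 1290.
Scan path per layer: 9000 / 0.13 → 69230.8 mm.
Scan time per layer = 69230.8 / 4890, so 14.1576 s.
Layer cycle = 14.1576 + 4.32, so 18.4776 s.
Build time = 1290 × 18.4776 = 23836.104 s = 6.62 hours.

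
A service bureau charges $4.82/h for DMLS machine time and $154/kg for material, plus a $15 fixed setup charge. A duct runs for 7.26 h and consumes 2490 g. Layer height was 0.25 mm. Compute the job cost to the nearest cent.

Machine-time cost = 4.82 × 7.26, so $34.9932.
Material charge = 154 × 2490/1000, so $383.46.
Adding setup: 34.9932 + 383.46 + 15 → 433.4532 ≈ $433.45.

$433.45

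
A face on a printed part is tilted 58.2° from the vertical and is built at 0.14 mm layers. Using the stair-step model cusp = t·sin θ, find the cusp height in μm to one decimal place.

119.0 μm

h_c = t·sin θ = 0.14 × 0.8499 = 0.118986 mm (119.0 μm).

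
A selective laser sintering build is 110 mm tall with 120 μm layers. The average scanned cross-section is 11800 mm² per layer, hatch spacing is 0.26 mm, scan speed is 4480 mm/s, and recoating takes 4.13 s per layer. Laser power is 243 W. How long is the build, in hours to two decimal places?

3.63 hours

Number of layers: 110 / 0.12 → 917 (rounded up).
Hatch length per layer = 11800 / 0.26 = 45384.6 mm.
Per-layer scan time = 45384.6 / 4480, so 10.1305 s.
Per-layer time = 10.1305 + 4.13, so 14.2605 s.
Build time = 917 × 14.2605 = 13076.8785 s = 3.63 hours.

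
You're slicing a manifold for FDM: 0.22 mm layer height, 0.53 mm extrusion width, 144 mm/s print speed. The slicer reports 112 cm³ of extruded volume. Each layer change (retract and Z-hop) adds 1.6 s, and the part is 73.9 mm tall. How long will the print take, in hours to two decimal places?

2.00 hours

Bead cross-section: 0.22 × 0.53 → 0.1166 mm².
Toolpath length = 112 cm³ / 0.1166 mm² = 112000 / 0.1166 = 960548.9 mm.
Extrusion time = 960548.9 / 144 = 6670.5 s.
Layer count = ceil(73.9 / 0.22) = 336.
Z-hop total = 336 × 1.6, so 537.6 s.
Total = 6670.5 + 537.6 = 7208.1 s = 2.00 hours.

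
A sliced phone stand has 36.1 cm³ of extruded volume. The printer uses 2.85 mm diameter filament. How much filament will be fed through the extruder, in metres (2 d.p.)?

5.66 m

Cross-section of 2.85 mm filament: π·(2.85/2)² = 6.3794 mm².
L = 36100 mm³ / 6.3794 mm² = 5658.84 mm, i.e. 5.66 m.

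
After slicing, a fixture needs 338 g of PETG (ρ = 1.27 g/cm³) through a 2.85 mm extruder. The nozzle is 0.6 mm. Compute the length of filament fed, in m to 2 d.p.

41.72 m

Extruded volume: 338/1.27 = 266.1417 cm³ (266141.7 mm³).
Cross-section of 2.85 mm filament: π·(2.85/2)² = 6.3794 mm².
Length = 266141.7 / 6.3794 = 41718.92 mm = 41.72 m.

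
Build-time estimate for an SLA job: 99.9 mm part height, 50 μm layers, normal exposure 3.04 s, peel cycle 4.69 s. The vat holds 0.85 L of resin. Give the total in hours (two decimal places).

Number of layers: 99.9 / 0.05 → 1998 (rounded up).
Per-layer time = 3.04 + 4.69 = 7.73 s.
Total = 1998 × 7.73 = 15444.54 s = 4.29 hours.

4.29 hours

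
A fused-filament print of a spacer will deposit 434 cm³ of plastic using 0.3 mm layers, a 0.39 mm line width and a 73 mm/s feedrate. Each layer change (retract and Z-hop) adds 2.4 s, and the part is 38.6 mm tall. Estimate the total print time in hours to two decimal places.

14.20 hours

Bead cross-section = 0.3 × 0.39, so 0.117 mm².
Path length: 434000 mm³ / 0.117 mm² → 3709401.7 mm.
Time extruding = 3709401.7 / 73 = 50813.7 s.
Layer count = ceil(38.6 / 0.3) = 129.
Non-print overhead = 129 × 2.4, so 309.6 s.
Total = 50813.7 + 309.6 = 51123.3 s = 14.20 hours.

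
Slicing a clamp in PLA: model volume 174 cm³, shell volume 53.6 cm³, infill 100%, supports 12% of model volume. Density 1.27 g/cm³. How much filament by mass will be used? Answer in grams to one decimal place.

247.5 g

Volume inside the shell = 174 − 53.6 = 120.4 cm³.
Deposited infill: 1.00 × 120.4 → 120.4 cm³.
Support: 0.12 × 174 → 20.88 cm³.
Deposited volume = 53.6 + 120.4 + 20.88 = 194.88 cm³.
Mass = 194.88 × 1.27 = 247.4976 g.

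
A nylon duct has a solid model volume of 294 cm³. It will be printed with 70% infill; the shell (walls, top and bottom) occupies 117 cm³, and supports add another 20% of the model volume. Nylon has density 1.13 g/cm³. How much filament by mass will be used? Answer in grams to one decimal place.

338.7 g

Interior volume: 294 − 117 → 177 cm³.
Infill volume = 0.70 × 177, so 123.9 cm³.
Support = 0.20 × 294, so 58.8 cm³.
Total extruded = 117 + 123.9 + 58.8, so 299.7 cm³.
Mass: 299.7 × 1.13 → 338.661 g.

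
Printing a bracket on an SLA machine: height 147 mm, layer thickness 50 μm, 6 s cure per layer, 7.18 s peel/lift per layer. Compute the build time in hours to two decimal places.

Number of layers: 147 / 0.05 → 2940 (rounded up).
Cycle time = 6 + 7.18, so 13.18 s.
Build time: 2940 × 13.18 s = 38749.2 s, i.e. 10.76 hours.

10.76 hours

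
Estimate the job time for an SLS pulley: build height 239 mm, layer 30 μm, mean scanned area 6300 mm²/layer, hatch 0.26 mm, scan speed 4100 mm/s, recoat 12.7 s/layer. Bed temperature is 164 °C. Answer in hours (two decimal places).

Layer count = ceil(239 / 0.03) = 7967.
Hatch length per layer = 6300 / 0.26 = 24230.8 mm.
Per-layer scan time = 24230.8 / 4100 = 5.91 s.
Per-layer time: 5.91 + 12.7 → 18.61 s.
Build time = 7967 × 18.61 = 148265.87 s = 41.18 hours.

41.18 hours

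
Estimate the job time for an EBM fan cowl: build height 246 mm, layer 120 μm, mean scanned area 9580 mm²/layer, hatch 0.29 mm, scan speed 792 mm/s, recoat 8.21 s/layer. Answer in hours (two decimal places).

Layers = ⌈246/0.12⌉ = 2050.
Scan path per layer: 9580 / 0.29 → 33034.5 mm.
Scan time per layer: 33034.5 / 792 → 41.7102 s.
Per-layer time: 41.7102 + 8.21 → 49.9202 s.
2050 layers × 49.9202 s/layer = 102336.41 s, i.e. 28.43 hours.

28.43 hours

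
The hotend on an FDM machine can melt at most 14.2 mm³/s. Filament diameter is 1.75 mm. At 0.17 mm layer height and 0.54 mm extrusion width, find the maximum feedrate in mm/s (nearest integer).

Extrusion cross-section = 0.17 × 0.54 = 0.0918 mm².
v_max = Q/A = 14.2/0.0918 = 154.68 mm/s → 155 mm/s.

155 mm/s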